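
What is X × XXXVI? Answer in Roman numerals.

X = 10
XXXVI = 36
10 × 36 = 360

CCCLX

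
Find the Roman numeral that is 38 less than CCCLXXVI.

CCCLXXVI = 376
376 - 38 = 338

CCCXXXVIII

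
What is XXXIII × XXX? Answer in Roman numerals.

XXXIII = 33
XXX = 30
33 × 30 = 990

CMXC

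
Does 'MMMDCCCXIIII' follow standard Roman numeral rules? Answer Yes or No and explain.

'MMMDCCCXIIII': More than 3 consecutive I's

No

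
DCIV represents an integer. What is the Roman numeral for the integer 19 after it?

DCIV = 604
604 + 19 = 623

DCXXIII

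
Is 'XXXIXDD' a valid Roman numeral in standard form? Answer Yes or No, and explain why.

'XXXIXDD': D should not appear more than once

No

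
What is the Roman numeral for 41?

Convert 41 to Roman numerals:
  41 contains 1×40 (XL)
  1 contains 1×1 (I)

XLI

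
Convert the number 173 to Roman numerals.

Convert 173 to Roman numerals:
  173 contains 1×100 (C)
  73 contains 1×50 (L)
  23 contains 2×10 (XX)
  3 contains 3×1 (III)

CLXXIII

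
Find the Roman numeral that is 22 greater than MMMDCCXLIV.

MMMDCCXLIV = 3744
3744 + 22 = 3766

MMMDCCLXVI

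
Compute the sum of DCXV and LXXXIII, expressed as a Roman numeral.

DCXV = 615
LXXXIII = 83
615 + 83 = 698

DCXCVIII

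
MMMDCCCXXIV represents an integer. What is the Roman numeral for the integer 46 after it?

MMMDCCCXXIV = 3824
3824 + 46 = 3870

MMMDCCCLXX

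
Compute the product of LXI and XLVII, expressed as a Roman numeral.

LXI = 61
XLVII = 47
61 × 47 = 2867

MMDCCCLXVII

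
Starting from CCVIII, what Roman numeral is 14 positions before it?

CCVIII = 208
208 - 14 = 194

CXCIV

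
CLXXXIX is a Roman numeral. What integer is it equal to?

CLXXXIX: C=100, L=50, X=10, X=10, X=10, IX=9
100 + 50 + 10 + 10 + 10 + 9 = 189

189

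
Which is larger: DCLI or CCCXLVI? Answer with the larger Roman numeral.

DCLI = 651
CCCXLVI = 346
651 is larger

DCLI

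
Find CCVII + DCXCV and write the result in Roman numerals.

CCVII = 207
DCXCV = 695
207 + 695 = 902

CMII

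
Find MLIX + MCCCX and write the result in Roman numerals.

MLIX = 1059
MCCCX = 1310
1059 + 1310 = 2369

MMCCCLXIX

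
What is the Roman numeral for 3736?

Convert 3736 to Roman numerals:
  3736 contains 3×1000 (MMM)
  736 contains 1×500 (D)
  236 contains 2×100 (CC)
  36 contains 3×10 (XXX)
  6 contains 1×5 (V)
  1 contains 1×1 (I)

MMMDCCXXXVI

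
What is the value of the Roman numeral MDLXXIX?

MDLXXIX: M=1000, D=500, L=50, X=10, X=10, IX=9
1000 + 500 + 50 + 10 + 10 + 9 = 1579

1579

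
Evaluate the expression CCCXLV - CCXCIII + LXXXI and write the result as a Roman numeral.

CCCXLV = 345, CCXCIII = 293, LXXXI = 81
345 - 293 = 52
52 + 81 = 133

CXXXIII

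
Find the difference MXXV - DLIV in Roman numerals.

MXXV = 1025
DLIV = 554
1025 - 554 = 471

CDLXXI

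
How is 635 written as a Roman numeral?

Convert 635 to Roman numerals:
  635 contains 1×500 (D)
  135 contains 1×100 (C)
  35 contains 3×10 (XXX)
  5 contains 1×5 (V)

DCXXXV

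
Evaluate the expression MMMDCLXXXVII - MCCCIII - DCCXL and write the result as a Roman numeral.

MMMDCLXXXVII = 3687, MCCCIII = 1303, DCCXL = 740
3687 - 1303 = 2384
2384 - 740 = 1644

MDCXLIV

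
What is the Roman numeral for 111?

Convert 111 to Roman numerals:
  111 contains 1×100 (C)
  11 contains 1×10 (X)
  1 contains 1×1 (I)

CXI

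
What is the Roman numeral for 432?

Convert 432 to Roman numerals:
  432 contains 1×400 (CD)
  32 contains 3×10 (XXX)
  2 contains 2×1 (II)

CDXXXII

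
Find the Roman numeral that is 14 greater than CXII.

CXII = 112
112 + 14 = 126

CXXVI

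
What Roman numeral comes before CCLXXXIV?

CCLXXXIV = 284, so the previous integer is 284 - 1 = 283

CCLXXXIII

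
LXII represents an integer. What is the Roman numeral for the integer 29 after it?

LXII = 62
62 + 29 = 91

XCI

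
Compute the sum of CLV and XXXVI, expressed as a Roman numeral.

CLV = 155
XXXVI = 36
155 + 36 = 191

CXCI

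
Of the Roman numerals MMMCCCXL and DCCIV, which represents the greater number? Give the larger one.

MMMCCCXL = 3340
DCCIV = 704
3340 is larger

MMMCCCXL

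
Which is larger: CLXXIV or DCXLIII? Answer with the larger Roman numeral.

CLXXIV = 174
DCXLIII = 643
643 is larger

DCXLIII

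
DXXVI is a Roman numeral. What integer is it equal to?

DXXVI: D=500, X=10, X=10, V=5, I=1
500 + 10 + 10 + 5 + 1 = 526

526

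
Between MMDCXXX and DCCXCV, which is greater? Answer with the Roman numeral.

MMDCXXX = 2630
DCCXCV = 795
2630 is larger

MMDCXXX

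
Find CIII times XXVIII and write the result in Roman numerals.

CIII = 103
XXVIII = 28
103 × 28 = 2884

MMDCCCLXXXIV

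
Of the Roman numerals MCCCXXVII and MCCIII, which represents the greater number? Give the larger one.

MCCCXXVII = 1327
MCCIII = 1203
1327 is larger

MCCCXXVII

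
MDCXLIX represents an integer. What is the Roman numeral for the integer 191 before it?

MDCXLIX = 1649
1649 - 191 = 1458

MCDLVIII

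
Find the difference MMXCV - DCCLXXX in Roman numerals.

MMXCV = 2095
DCCLXXX = 780
2095 - 780 = 1315

MCCCXV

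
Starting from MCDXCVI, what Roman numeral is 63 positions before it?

MCDXCVI = 1496
1496 - 63 = 1433

MCDXXXIII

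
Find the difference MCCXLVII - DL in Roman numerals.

MCCXLVII = 1247
DL = 550
1247 - 550 = 697

DCXCVII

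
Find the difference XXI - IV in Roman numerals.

XXI = 21
IV = 4
21 - 4 = 17

XVII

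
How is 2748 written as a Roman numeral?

Convert 2748 to Roman numerals:
  2748 contains 2×1000 (MM)
  748 contains 1×500 (D)
  248 contains 2×100 (CC)
  48 contains 1×40 (XL)
  8 contains 1×5 (V)
  3 contains 3×1 (III)

MMDCCXLVIII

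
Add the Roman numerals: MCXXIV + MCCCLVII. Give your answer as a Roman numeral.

MCXXIV = 1124
MCCCLVII = 1357
1124 + 1357 = 2481

MMCDLXXXI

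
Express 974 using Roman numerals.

Convert 974 to Roman numerals:
  974 contains 1×900 (CM)
  74 contains 1×50 (L)
  24 contains 2×10 (XX)
  4 contains 1×4 (IV)

CMLXXIV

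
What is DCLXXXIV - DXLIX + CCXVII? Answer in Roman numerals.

DCLXXXIV = 684, DXLIX = 549, CCXVII = 217
684 - 549 = 135
135 + 217 = 352

CCCLII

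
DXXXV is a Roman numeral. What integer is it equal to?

DXXXV: D=500, X=10, X=10, X=10, V=5
500 + 10 + 10 + 10 + 5 = 535

535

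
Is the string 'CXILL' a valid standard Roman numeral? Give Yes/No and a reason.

'CXILL': L should not appear more than once

No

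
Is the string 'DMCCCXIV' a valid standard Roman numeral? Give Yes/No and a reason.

'DMCCCXIV': Invalid subtractive combination: DM

No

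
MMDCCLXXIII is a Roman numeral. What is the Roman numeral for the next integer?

MMDCCLXXIII = 2773; next is 2774

MMDCCLXXIV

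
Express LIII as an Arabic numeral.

LIII: L=50, I=1, I=1, I=1
50 + 1 + 1 + 1 = 53

53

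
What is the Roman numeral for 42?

Convert 42 to Roman numerals:
  42 contains 1×40 (XL)
  2 contains 2×1 (II)

XLII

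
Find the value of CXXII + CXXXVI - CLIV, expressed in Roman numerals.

CXXII = 122, CXXXVI = 136, CLIV = 154
122 + 136 = 258
258 - 154 = 104

CIV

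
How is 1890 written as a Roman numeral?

Convert 1890 to Roman numerals:
  1890 contains 1×1000 (M)
  890 contains 1×500 (D)
  390 contains 3×100 (CCC)
  90 contains 1×90 (XC)

MDCCCXC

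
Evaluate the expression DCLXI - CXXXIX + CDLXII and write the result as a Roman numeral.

DCLXI = 661, CXXXIX = 139, CDLXII = 462
661 - 139 = 522
522 + 462 = 984

CMLXXXIV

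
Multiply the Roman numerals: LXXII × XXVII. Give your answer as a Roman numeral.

LXXII = 72
XXVII = 27
72 × 27 = 1944

MCMXLIV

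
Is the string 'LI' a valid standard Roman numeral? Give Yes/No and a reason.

'LI': Check the rules: uses only the symbols I, V, X, L, C, D, M; no symbol is repeated more than three times in a row; V, L and D each appear at most once; no smaller symbol precedes a larger one (values never increase from left to right). Value: L (50) + I (1) = 51. So it is a valid standard Roman numeral.

Yes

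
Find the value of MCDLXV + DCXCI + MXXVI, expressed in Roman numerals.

MCDLXV = 1465, DCXCI = 691, MXXVI = 1026
1465 + 691 = 2156
2156 + 1026 = 3182

MMMCLXXXII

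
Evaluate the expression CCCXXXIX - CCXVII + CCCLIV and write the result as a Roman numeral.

CCCXXXIX = 339, CCXVII = 217, CCCLIV = 354
339 - 217 = 122
122 + 354 = 476

CDLXXVI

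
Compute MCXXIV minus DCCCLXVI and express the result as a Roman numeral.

MCXXIV = 1124
DCCCLXVI = 866
1124 - 866 = 258

CCLVIII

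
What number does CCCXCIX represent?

CCCXCIX: C=100, C=100, C=100, XC=90, IX=9
100 + 100 + 100 + 90 + 9 = 399

399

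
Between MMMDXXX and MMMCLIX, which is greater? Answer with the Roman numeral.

MMMDXXX = 3530
MMMCLIX = 3159
3530 is larger

MMMDXXX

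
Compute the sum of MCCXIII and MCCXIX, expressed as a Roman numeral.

MCCXIII = 1213
MCCXIX = 1219
1213 + 1219 = 2432

MMCDXXXII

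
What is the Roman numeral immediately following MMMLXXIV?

MMMLXXIV = 3074; next is 3075

MMMLXXV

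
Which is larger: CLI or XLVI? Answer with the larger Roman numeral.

CLI = 151
XLVI = 46
151 is larger

CLI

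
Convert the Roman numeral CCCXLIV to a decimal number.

CCCXLIV: C=100, C=100, C=100, XL=40, IV=4
100 + 100 + 100 + 40 + 4 = 344

344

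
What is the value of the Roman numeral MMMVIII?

MMMVIII: M=1000, M=1000, M=1000, V=5, I=1, I=1, I=1
1000 + 1000 + 1000 + 5 + 1 + 1 + 1 = 3008

3008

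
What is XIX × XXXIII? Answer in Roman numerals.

XIX = 19
XXXIII = 33
19 × 33 = 627

DCXXVII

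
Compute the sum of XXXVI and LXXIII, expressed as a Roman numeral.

XXXVI = 36
LXXIII = 73
36 + 73 = 109

CIX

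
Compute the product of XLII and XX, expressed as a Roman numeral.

XLII = 42
XX = 20
42 × 20 = 840

DCCCXL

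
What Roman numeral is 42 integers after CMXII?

CMXII = 912
912 + 42 = 954

CMLIV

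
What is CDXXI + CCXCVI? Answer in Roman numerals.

CDXXI = 421
CCXCVI = 296
421 + 296 = 717

DCCXVII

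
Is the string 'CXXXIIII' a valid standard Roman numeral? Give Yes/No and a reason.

'CXXXIIII': More than 3 consecutive I's

No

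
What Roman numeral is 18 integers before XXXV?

XXXV = 35
35 - 18 = 17

XVII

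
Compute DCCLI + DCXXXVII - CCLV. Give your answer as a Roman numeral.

DCCLI = 751, DCXXXVII = 637, CCLV = 255
751 + 637 = 1388
1388 - 255 = 1133

MCXXXIII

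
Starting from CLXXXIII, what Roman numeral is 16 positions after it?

CLXXXIII = 183
183 + 16 = 199

CXCIX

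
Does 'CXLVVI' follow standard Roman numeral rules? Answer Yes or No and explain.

'CXLVVI': V should not appear more than once

No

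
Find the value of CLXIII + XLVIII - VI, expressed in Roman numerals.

CLXIII = 163, XLVIII = 48, VI = 6
163 + 48 = 211
211 - 6 = 205

CCV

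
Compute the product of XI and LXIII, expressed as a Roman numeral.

XI = 11
LXIII = 63
11 × 63 = 693

DCXCIII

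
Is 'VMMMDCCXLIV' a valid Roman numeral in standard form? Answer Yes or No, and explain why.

'VMMMDCCXLIV': V should not appear more than once

No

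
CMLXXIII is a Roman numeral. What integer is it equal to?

CMLXXIII: CM=900, L=50, X=10, X=10, I=1, I=1, I=1
900 + 50 + 10 + 10 + 1 + 1 + 1 = 973

973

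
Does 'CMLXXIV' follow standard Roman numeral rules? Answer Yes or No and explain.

'CMLXXIV': Check the rules: uses only the symbols I, V, X, L, C, D, M; no symbol is repeated more than three times in a row; V, L and D each appear at most once; the only places a smaller symbol precedes a larger one are the allowed subtractive pairs CM, IV, the symbol right after such a pair (if any) is smaller than the pair's first symbol, and otherwise the values never increase from left to right. Value: CM (900) + L (50) + X (10) + X (10) + IV (4) = 974. So it is a valid standard Roman numeral.

Yes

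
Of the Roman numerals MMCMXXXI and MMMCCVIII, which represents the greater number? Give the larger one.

MMCMXXXI = 2931
MMMCCVIII = 3208
3208 is larger

MMMCCVIII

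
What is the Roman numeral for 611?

Convert 611 to Roman numerals:
  611 contains 1×500 (D)
  111 contains 1×100 (C)
  11 contains 1×10 (X)
  1 contains 1×1 (I)

DCXI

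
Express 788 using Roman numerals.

Convert 788 to Roman numerals:
  788 contains 1×500 (D)
  288 contains 2×100 (CC)
  88 contains 1×50 (L)
  38 contains 3×10 (XXX)
  8 contains 1×5 (V)
  3 contains 3×1 (III)

DCCLXXXVIII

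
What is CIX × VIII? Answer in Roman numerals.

CIX = 109
VIII = 8
109 × 8 = 872

DCCCLXXII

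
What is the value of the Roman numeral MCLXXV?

MCLXXV: M=1000, C=100, L=50, X=10, X=10, V=5
1000 + 100 + 50 + 10 + 10 + 5 = 1175

1175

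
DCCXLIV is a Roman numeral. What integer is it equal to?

DCCXLIV: D=500, C=100, C=100, XL=40, IV=4
500 + 100 + 100 + 40 + 4 = 744

744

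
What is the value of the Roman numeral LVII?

LVII: L=50, V=5, I=1, I=1
50 + 5 + 1 + 1 = 57

57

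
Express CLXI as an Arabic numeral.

CLXI: C=100, L=50, X=10, I=1
100 + 50 + 10 + 1 = 161

161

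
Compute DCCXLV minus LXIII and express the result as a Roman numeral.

DCCXLV = 745
LXIII = 63
745 - 63 = 682

DCLXXXII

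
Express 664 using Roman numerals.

Convert 664 to Roman numerals:
  664 contains 1×500 (D)
  164 contains 1×100 (C)
  64 contains 1×50 (L)
  14 contains 1×10 (X)
  4 contains 1×4 (IV)

DCLXIV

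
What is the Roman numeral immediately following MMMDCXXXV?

MMMDCXXXV = 3635, so the next integer is 3635 + 1 = 3636

MMMDCXXXVI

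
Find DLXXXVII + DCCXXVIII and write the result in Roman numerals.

DLXXXVII = 587
DCCXXVIII = 728
587 + 728 = 1315

MCCCXV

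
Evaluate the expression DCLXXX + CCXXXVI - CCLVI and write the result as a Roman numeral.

DCLXXX = 680, CCXXXVI = 236, CCLVI = 256
680 + 236 = 916
916 - 256 = 660

DCLX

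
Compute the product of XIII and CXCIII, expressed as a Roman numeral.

XIII = 13
CXCIII = 193
13 × 193 = 2509

MMDIX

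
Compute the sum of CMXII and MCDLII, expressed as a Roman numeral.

CMXII = 912
MCDLII = 1452
912 + 1452 = 2364

MMCCCLXIV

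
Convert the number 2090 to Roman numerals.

Convert 2090 to Roman numerals:
  2090 contains 2×1000 (MM)
  90 contains 1×90 (XC)

MMXC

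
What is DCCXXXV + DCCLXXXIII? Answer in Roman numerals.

DCCXXXV = 735
DCCLXXXIII = 783
735 + 783 = 1518

MDXVIII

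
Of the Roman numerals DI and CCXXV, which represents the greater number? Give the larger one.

DI = 501
CCXXV = 225
501 is larger

DI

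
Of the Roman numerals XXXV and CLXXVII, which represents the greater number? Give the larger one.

XXXV = 35
CLXXVII = 177
177 is larger

CLXXVII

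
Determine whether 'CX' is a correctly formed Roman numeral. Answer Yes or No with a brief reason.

'CX': Check the rules: uses only the symbols I, V, X, L, C, D, M; no symbol is repeated more than three times in a row; V, L and D each appear at most once; no smaller symbol precedes a larger one (values never increase from left to right). Value: C (100) + X (10) = 110. So it is a valid standard Roman numeral.

Yes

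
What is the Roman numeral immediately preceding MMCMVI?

MMCMVI = 2906; previous is 2905

MMCMV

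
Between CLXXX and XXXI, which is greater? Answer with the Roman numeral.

CLXXX = 180
XXXI = 31
180 is larger

CLXXX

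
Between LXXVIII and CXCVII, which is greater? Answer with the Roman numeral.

LXXVIII = 78
CXCVII = 197
197 is larger

CXCVII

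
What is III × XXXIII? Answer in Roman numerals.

III = 3
XXXIII = 33
3 × 33 = 99

XCIX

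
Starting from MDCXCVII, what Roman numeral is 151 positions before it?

MDCXCVII = 1697
1697 - 151 = 1546

MDXLVI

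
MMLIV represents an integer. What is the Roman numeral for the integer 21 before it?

MMLIV = 2054
2054 - 21 = 2033

MMXXXIII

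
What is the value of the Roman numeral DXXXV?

DXXXV: D=500, X=10, X=10, X=10, V=5
500 + 10 + 10 + 10 + 5 = 535

535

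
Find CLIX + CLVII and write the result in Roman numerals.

CLIX = 159
CLVII = 157
159 + 157 = 316

CCCXVI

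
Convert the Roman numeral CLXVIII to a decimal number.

CLXVIII: C=100, L=50, X=10, V=5, I=1, I=1, I=1
100 + 50 + 10 + 5 + 1 + 1 + 1 = 168

168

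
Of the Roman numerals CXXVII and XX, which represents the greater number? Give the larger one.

CXXVII = 127
XX = 20
127 is larger

CXXVII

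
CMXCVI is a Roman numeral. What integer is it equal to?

CMXCVI: CM=900, XC=90, V=5, I=1
900 + 90 + 5 + 1 = 996

996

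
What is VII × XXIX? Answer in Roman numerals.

VII = 7
XXIX = 29
7 × 29 = 203

CCIII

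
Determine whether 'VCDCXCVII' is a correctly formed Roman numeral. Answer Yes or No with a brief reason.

'VCDCXCVII': V should not appear more than once

No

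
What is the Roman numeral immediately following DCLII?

DCLII = 652; next is 653

DCLIII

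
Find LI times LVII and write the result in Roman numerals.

LI = 51
LVII = 57
51 × 57 = 2907

MMCMVII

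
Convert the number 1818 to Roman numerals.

Convert 1818 to Roman numerals:
  1818 contains 1×1000 (M)
  818 contains 1×500 (D)
  318 contains 3×100 (CCC)
  18 contains 1×10 (X)
  8 contains 1×5 (V)
  3 contains 3×1 (III)

MDCCCXVIII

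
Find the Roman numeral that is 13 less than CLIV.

CLIV = 154
154 - 13 = 141

CXLI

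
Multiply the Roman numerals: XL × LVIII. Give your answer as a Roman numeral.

XL = 40
LVIII = 58
40 × 58 = 2320

MMCCCXX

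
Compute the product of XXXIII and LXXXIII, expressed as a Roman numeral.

XXXIII = 33
LXXXIII = 83
33 × 83 = 2739

MMDCCXXXIX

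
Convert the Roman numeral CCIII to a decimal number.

CCIII: C=100, C=100, I=1, I=1, I=1
100 + 100 + 1 + 1 + 1 = 203

203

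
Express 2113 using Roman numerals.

Convert 2113 to Roman numerals:
  2113 contains 2×1000 (MM)
  113 contains 1×100 (C)
  13 contains 1×10 (X)
  3 contains 3×1 (III)

MMCXIII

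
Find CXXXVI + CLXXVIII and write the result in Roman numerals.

CXXXVI = 136
CLXXVIII = 178
136 + 178 = 314

CCCXIV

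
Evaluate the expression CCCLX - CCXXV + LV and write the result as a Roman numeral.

CCCLX = 360, CCXXV = 225, LV = 55
360 - 225 = 135
135 + 55 = 190

CXC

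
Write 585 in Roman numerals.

Convert 585 to Roman numerals:
  585 contains 1×500 (D)
  85 contains 1×50 (L)
  35 contains 3×10 (XXX)
  5 contains 1×5 (V)

DLXXXV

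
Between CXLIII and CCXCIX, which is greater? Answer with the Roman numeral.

CXLIII = 143
CCXCIX = 299
299 is larger

CCXCIX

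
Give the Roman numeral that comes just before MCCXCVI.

MCCXCVI = 1296; previous is 1295

MCCXCV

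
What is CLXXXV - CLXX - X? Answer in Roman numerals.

CLXXXV = 185, CLXX = 170, X = 10
185 - 170 = 15
15 - 10 = 5

V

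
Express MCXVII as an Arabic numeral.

MCXVII: M=1000, C=100, X=10, V=5, I=1, I=1
1000 + 100 + 10 + 5 + 1 + 1 = 1117

1117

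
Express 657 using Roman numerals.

Convert 657 to Roman numerals:
  657 contains 1×500 (D)
  157 contains 1×100 (C)
  57 contains 1×50 (L)
  7 contains 1×5 (V)
  2 contains 2×1 (II)

DCLVII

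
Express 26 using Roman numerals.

Convert 26 to Roman numerals:
  26 contains 2×10 (XX)
  6 contains 1×5 (V)
  1 contains 1×1 (I)

XXVI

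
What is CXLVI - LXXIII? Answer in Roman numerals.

CXLVI = 146
LXXIII = 73
146 - 73 = 73

LXXIII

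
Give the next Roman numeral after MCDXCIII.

MCDXCIII = 1493, so the next integer is 1493 + 1 = 1494

MCDXCIV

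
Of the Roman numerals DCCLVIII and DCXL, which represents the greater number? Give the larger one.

DCCLVIII = 758
DCXL = 640
758 is larger

DCCLVIII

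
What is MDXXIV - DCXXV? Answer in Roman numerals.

MDXXIV = 1524
DCXXV = 625
1524 - 625 = 899

DCCCXCIX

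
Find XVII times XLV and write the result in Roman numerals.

XVII = 17
XLV = 45
17 × 45 = 765

DCCLXV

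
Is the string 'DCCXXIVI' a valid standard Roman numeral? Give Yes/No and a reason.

'DCCXXIVI': I cannot come right after the subtractive pair IV: once I is subtracted in IV, the next symbol must be smaller than I

No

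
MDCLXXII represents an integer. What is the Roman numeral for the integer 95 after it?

MDCLXXII = 1672
1672 + 95 = 1767

MDCCLXVII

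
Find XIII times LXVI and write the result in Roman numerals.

XIII = 13
LXVI = 66
13 × 66 = 858

DCCCLVIII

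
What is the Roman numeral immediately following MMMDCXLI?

MMMDCXLI = 3641, so the next integer is 3641 + 1 = 3642

MMMDCXLII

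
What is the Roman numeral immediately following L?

L = 50, so the next integer is 50 + 1 = 51

LI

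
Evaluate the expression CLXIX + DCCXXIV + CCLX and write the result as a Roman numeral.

CLXIX = 169, DCCXXIV = 724, CCLX = 260
169 + 724 = 893
893 + 260 = 1153

MCLIII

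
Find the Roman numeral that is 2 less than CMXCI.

CMXCI = 991
991 - 2 = 989

CMLXXXIX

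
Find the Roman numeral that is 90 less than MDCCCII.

MDCCCII = 1802
1802 - 90 = 1712

MDCCXII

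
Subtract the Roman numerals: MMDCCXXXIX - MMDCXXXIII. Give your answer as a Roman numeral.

MMDCCXXXIX = 2739
MMDCXXXIII = 2633
2739 - 2633 = 106

CVI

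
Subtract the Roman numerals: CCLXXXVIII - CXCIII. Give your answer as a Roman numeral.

CCLXXXVIII = 288
CXCIII = 193
288 - 193 = 95

XCV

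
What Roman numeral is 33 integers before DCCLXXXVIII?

DCCLXXXVIII = 788
788 - 33 = 755

DCCLV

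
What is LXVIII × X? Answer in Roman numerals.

LXVIII = 68
X = 10
68 × 10 = 680

DCLXXX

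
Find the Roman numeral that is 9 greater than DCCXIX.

DCCXIX = 719
719 + 9 = 728

DCCXXVIII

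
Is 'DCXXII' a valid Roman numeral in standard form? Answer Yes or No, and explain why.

'DCXXII': Check the rules: uses only the symbols I, V, X, L, C, D, M; no symbol is repeated more than three times in a row; V, L and D each appear at most once; no smaller symbol precedes a larger one (values never increase from left to right). Value: D (500) + C (100) + X (10) + X (10) + I (1) + I (1) = 622. So it is a valid standard Roman numeral.

Yes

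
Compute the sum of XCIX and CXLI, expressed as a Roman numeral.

XCIX = 99
CXLI = 141
99 + 141 = 240

CCXL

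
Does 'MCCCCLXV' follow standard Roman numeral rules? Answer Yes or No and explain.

'MCCCCLXV': More than 3 consecutive C's

No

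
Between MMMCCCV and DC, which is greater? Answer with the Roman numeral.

MMMCCCV = 3305
DC = 600
3305 is larger

MMMCCCV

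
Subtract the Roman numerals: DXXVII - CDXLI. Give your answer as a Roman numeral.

DXXVII = 527
CDXLI = 441
527 - 441 = 86

LXXXVI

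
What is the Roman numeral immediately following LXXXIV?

LXXXIV = 84, so the next integer is 84 + 1 = 85

LXXXV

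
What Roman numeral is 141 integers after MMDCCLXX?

MMDCCLXX = 2770
2770 + 141 = 2911

MMCMXI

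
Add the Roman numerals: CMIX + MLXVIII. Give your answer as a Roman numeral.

CMIX = 909
MLXVIII = 1068
909 + 1068 = 1977

MCMLXXVII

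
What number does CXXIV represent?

CXXIV: C=100, X=10, X=10, IV=4
100 + 10 + 10 + 4 = 124

124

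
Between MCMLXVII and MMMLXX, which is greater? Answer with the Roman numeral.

MCMLXVII = 1967
MMMLXX = 3070
3070 is larger

MMMLXX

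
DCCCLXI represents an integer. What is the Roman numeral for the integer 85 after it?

DCCCLXI = 861
861 + 85 = 946

CMXLVI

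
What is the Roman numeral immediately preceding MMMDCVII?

MMMDCVII = 3607; previous is 3606

MMMDCVI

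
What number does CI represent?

CI: C=100, I=1
100 + 1 = 101

101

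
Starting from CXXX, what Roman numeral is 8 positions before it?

CXXX = 130
130 - 8 = 122

CXXII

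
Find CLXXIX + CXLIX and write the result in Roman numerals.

CLXXIX = 179
CXLIX = 149
179 + 149 = 328

CCCXXVIII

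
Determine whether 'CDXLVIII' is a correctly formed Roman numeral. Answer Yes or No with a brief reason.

'CDXLVIII': Check the rules: uses only the symbols I, V, X, L, C, D, M; no symbol is repeated more than three times in a row; V, L and D each appear at most once; the only places a smaller symbol precedes a larger one are the allowed subtractive pairs CD, XL, the symbol right after such a pair (if any) is smaller than the pair's first symbol, and otherwise the values never increase from left to right. Value: CD (400) + XL (40) + V (5) + I (1) + I (1) + I (1) = 448. So it is a valid standard Roman numeral.

Yes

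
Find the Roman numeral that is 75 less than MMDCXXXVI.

MMDCXXXVI = 2636
2636 - 75 = 2561

MMDLXI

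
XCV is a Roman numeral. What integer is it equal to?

XCV: XC=90, V=5
90 + 5 = 95

95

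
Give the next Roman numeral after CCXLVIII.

CCXLVIII = 248, so the next integer is 248 + 1 = 249

CCXLIX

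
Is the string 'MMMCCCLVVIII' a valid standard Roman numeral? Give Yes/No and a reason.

'MMMCCCLVVIII': V should not appear more than once

No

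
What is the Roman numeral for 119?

Convert 119 to Roman numerals:
  119 contains 1×100 (C)
  19 contains 1×10 (X)
  9 contains 1×9 (IX)

CXIX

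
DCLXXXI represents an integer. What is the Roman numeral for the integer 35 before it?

DCLXXXI = 681
681 - 35 = 646

DCXLVI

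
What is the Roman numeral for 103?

Convert 103 to Roman numerals:
  103 contains 1×100 (C)
  3 contains 3×1 (III)

CIII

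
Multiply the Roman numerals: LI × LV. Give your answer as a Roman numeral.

LI = 51
LV = 55
51 × 55 = 2805

MMDCCCV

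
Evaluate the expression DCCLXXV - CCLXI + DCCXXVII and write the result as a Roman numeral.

DCCLXXV = 775, CCLXI = 261, DCCXXVII = 727
775 - 261 = 514
514 + 727 = 1241

MCCXLI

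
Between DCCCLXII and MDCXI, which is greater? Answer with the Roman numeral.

DCCCLXII = 862
MDCXI = 1611
1611 is larger

MDCXI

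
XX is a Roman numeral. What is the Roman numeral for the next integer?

XX = 20; next is 21

XXI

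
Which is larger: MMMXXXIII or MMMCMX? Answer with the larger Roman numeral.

MMMXXXIII = 3033
MMMCMX = 3910
3910 is larger

MMMCMX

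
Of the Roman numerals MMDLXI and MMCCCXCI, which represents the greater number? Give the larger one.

MMDLXI = 2561
MMCCCXCI = 2391
2561 is larger

MMDLXI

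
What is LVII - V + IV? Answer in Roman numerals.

LVII = 57, V = 5, IV = 4
57 - 5 = 52
52 + 4 = 56

LVI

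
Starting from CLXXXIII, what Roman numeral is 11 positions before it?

CLXXXIII = 183
183 - 11 = 172

CLXXII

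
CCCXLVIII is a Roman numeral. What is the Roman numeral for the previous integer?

CCCXLVIII = 348; previous is 347

CCCXLVII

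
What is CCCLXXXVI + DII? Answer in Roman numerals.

CCCLXXXVI = 386
DII = 502
386 + 502 = 888

DCCCLXXXVIII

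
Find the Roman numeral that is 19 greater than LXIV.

LXIV = 64
64 + 19 = 83

LXXXIII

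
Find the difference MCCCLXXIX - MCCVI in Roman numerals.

MCCCLXXIX = 1379
MCCVI = 1206
1379 - 1206 = 173

CLXXIII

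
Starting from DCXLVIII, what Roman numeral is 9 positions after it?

DCXLVIII = 648
648 + 9 = 657

DCLVII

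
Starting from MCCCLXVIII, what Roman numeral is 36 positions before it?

MCCCLXVIII = 1368
1368 - 36 = 1332

MCCCXXXII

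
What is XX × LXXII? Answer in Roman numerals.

XX = 20
LXXII = 72
20 × 72 = 1440

MCDXL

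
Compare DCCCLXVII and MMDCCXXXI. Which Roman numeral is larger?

DCCCLXVII = 867
MMDCCXXXI = 2731
2731 is larger

MMDCCXXXI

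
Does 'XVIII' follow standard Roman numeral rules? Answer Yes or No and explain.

'XVIII': Check the rules: uses only the symbols I, V, X, L, C, D, M; no symbol is repeated more than three times in a row; V, L and D each appear at most once; no smaller symbol precedes a larger one (values never increase from left to right). Value: X (10) + V (5) + I (1) + I (1) + I (1) = 18. So it is a valid standard Roman numeral.

Yes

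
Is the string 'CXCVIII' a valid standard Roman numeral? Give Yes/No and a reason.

'CXCVIII': Check the rules: uses only the symbols I, V, X, L, C, D, M; no symbol is repeated more than three times in a row; V, L and D each appear at most once; the only place a smaller symbol precedes a larger one is the allowed subtractive pair XC, the symbol right after such a pair (if any) is smaller than the pair's first symbol, and otherwise the values never increase from left to right. Value: C (100) + XC (90) + V (5) + I (1) + I (1) + I (1) = 198. So it is a valid standard Roman numeral.

Yes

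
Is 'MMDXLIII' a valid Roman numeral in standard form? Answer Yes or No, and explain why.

'MMDXLIII': Check the rules: uses only the symbols I, V, X, L, C, D, M; no symbol is repeated more than three times in a row; V, L and D each appear at most once; the only place a smaller symbol precedes a larger one is the allowed subtractive pair XL, the symbol right after such a pair (if any) is smaller than the pair's first symbol, and otherwise the values never increase from left to right. Value: M (1000) + M (1000) + D (500) + XL (40) + I (1) + I (1) + I (1) = 2543. So it is a valid standard Roman numeral.

Yes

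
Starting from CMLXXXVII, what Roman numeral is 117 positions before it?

CMLXXXVII = 987
987 - 117 = 870

DCCCLXX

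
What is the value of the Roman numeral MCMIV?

MCMIV: M=1000, CM=900, IV=4
1000 + 900 + 4 = 1904

1904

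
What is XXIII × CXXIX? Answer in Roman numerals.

XXIII = 23
CXXIX = 129
23 × 129 = 2967

MMCMLXVII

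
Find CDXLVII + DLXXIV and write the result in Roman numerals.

CDXLVII = 447
DLXXIV = 574
447 + 574 = 1021

MXXI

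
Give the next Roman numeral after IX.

IX = 9, so the next integer is 9 + 1 = 10

X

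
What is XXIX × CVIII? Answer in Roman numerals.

XXIX = 29
CVIII = 108
29 × 108 = 3132

MMMCXXXII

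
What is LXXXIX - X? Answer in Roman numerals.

LXXXIX = 89
X = 10
89 - 10 = 79

LXXIX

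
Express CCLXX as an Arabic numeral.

CCLXX: C=100, C=100, L=50, X=10, X=10
100 + 100 + 50 + 10 + 10 = 270

270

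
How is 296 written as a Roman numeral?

Convert 296 to Roman numerals:
  296 contains 2×100 (CC)
  96 contains 1×90 (XC)
  6 contains 1×5 (V)
  1 contains 1×1 (I)

CCXCVI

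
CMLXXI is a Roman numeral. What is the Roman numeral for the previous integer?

CMLXXI = 971, so the previous integer is 971 - 1 = 970

CMLXX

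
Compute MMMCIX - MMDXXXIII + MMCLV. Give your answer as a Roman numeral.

MMMCIX = 3109, MMDXXXIII = 2533, MMCLV = 2155
3109 - 2533 = 576
576 + 2155 = 2731

MMDCCXXXI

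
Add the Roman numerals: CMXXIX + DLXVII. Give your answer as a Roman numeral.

CMXXIX = 929
DLXVII = 567
929 + 567 = 1496

MCDXCVI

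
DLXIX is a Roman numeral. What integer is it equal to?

DLXIX: D=500, L=50, X=10, IX=9
500 + 50 + 10 + 9 = 569

569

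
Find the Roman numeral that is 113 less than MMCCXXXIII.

MMCCXXXIII = 2233
2233 - 113 = 2120

MMCXX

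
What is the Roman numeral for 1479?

Convert 1479 to Roman numerals:
  1479 contains 1×1000 (M)
  479 contains 1×400 (CD)
  79 contains 1×50 (L)
  29 contains 2×10 (XX)
  9 contains 1×9 (IX)

MCDLXXIX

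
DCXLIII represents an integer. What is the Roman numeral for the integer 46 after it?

DCXLIII = 643
643 + 46 = 689

DCLXXXIX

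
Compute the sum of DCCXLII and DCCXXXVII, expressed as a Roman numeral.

DCCXLII = 742
DCCXXXVII = 737
742 + 737 = 1479

MCDLXXIX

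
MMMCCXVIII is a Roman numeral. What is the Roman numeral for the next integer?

MMMCCXVIII = 3218; next is 3219

MMMCCXIX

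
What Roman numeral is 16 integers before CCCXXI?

CCCXXI = 321
321 - 16 = 305

CCCV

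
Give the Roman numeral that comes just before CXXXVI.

CXXXVI = 136; previous is 135

CXXXV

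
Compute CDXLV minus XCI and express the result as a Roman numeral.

CDXLV = 445
XCI = 91
445 - 91 = 354

CCCLIV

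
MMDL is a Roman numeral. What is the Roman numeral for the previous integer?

MMDL = 2550; previous is 2549

MMDXLIX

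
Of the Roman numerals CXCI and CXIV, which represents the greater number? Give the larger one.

CXCI = 191
CXIV = 114
191 is larger

CXCI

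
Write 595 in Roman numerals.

Convert 595 to Roman numerals:
  595 contains 1×500 (D)
  95 contains 1×90 (XC)
  5 contains 1×5 (V)

DXCV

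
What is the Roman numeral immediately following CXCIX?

CXCIX = 199, so the next integer is 199 + 1 = 200

CC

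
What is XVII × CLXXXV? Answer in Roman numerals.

XVII = 17
CLXXXV = 185
17 × 185 = 3145

MMMCXLV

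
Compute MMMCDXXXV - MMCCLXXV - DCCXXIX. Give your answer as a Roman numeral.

MMMCDXXXV = 3435, MMCCLXXV = 2275, DCCXXIX = 729
3435 - 2275 = 1160
1160 - 729 = 431

CDXXXI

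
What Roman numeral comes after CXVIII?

CXVIII = 118, so the next integer is 118 + 1 = 119

CXIX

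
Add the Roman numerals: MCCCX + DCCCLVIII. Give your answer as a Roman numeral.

MCCCX = 1310
DCCCLVIII = 858
1310 + 858 = 2168

MMCLXVIII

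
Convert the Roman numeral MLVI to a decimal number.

MLVI: M=1000, L=50, V=5, I=1
1000 + 50 + 5 + 1 = 1056

1056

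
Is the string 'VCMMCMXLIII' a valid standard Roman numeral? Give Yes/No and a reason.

'VCMMCMXLIII': Invalid subtractive combination: VC

No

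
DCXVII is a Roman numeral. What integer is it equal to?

DCXVII: D=500, C=100, X=10, V=5, I=1, I=1
500 + 100 + 10 + 5 + 1 + 1 = 617

617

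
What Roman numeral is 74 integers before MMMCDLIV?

MMMCDLIV = 3454
3454 - 74 = 3380

MMMCCCLXXX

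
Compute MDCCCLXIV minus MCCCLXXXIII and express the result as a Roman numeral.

MDCCCLXIV = 1864
MCCCLXXXIII = 1383
1864 - 1383 = 481

CDLXXXI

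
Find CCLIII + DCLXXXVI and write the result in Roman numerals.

CCLIII = 253
DCLXXXVI = 686
253 + 686 = 939

CMXXXIX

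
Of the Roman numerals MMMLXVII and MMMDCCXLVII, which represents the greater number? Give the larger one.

MMMLXVII = 3067
MMMDCCXLVII = 3747
3747 is larger

MMMDCCXLVII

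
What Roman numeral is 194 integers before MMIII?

MMIII = 2003
2003 - 194 = 1809

MDCCCIX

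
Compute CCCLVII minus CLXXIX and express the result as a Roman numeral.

CCCLVII = 357
CLXXIX = 179
357 - 179 = 178

CLXXVIII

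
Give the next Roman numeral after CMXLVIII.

CMXLVIII = 948; next is 949

CMXLIX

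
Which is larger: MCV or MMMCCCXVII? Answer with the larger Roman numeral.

MCV = 1105
MMMCCCXVII = 3317
3317 is larger

MMMCCCXVII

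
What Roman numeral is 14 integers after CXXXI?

CXXXI = 131
131 + 14 = 145

CXLV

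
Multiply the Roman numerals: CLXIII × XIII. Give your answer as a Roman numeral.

CLXIII = 163
XIII = 13
163 × 13 = 2119

MMCXIX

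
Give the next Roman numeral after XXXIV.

XXXIV = 34, so the next integer is 34 + 1 = 35

XXXV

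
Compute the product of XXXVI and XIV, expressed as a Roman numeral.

XXXVI = 36
XIV = 14
36 × 14 = 504

DIV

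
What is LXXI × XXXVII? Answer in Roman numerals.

LXXI = 71
XXXVII = 37
71 × 37 = 2627

MMDCXXVII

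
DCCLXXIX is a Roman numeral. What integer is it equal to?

DCCLXXIX: D=500, C=100, C=100, L=50, X=10, X=10, IX=9
500 + 100 + 100 + 50 + 10 + 10 + 9 = 779

779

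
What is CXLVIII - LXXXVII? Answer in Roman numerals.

CXLVIII = 148
LXXXVII = 87
148 - 87 = 61

LXI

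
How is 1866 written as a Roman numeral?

Convert 1866 to Roman numerals:
  1866 contains 1×1000 (M)
  866 contains 1×500 (D)
  366 contains 3×100 (CCC)
  66 contains 1×50 (L)
  16 contains 1×10 (X)
  6 contains 1×5 (V)
  1 contains 1×1 (I)

MDCCCLXVI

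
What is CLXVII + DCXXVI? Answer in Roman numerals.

CLXVII = 167
DCXXVI = 626
167 + 626 = 793

DCCXCIII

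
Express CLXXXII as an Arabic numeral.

CLXXXII: C=100, L=50, X=10, X=10, X=10, I=1, I=1
100 + 50 + 10 + 10 + 10 + 1 + 1 = 182

182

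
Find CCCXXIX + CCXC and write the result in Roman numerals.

CCCXXIX = 329
CCXC = 290
329 + 290 = 619

DCXIX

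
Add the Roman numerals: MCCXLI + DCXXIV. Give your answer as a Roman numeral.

MCCXLI = 1241
DCXXIV = 624
1241 + 624 = 1865

MDCCCLXV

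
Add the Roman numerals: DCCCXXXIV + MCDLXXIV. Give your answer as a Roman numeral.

DCCCXXXIV = 834
MCDLXXIV = 1474
834 + 1474 = 2308

MMCCCVIII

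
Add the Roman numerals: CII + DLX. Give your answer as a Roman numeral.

CII = 102
DLX = 560
102 + 560 = 662

DCLXII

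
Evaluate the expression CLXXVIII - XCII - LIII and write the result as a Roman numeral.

CLXXVIII = 178, XCII = 92, LIII = 53
178 - 92 = 86
86 - 53 = 33

XXXIII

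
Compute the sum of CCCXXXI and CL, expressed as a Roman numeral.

CCCXXXI = 331
CL = 150
331 + 150 = 481

CDLXXXI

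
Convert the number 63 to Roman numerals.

Convert 63 to Roman numerals:
  63 contains 1×50 (L)
  13 contains 1×10 (X)
  3 contains 3×1 (III)

LXIII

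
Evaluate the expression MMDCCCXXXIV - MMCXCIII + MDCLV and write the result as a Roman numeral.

MMDCCCXXXIV = 2834, MMCXCIII = 2193, MDCLV = 1655
2834 - 2193 = 641
641 + 1655 = 2296

MMCCXCVI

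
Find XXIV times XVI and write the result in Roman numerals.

XXIV = 24
XVI = 16
24 × 16 = 384

CCCLXXXIV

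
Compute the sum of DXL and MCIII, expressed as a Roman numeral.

DXL = 540
MCIII = 1103
540 + 1103 = 1643

MDCXLIII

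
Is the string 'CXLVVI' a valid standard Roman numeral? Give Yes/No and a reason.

'CXLVVI': V should not appear more than once

No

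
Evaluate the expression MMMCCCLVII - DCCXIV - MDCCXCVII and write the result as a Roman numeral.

MMMCCCLVII = 3357, DCCXIV = 714, MDCCXCVII = 1797
3357 - 714 = 2643
2643 - 1797 = 846

DCCCXLVI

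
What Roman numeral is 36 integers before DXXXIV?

DXXXIV = 534
534 - 36 = 498

CDXCVIII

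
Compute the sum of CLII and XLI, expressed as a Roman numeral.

CLII = 152
XLI = 41
152 + 41 = 193

CXCIII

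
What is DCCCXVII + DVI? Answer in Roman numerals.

DCCCXVII = 817
DVI = 506
817 + 506 = 1323

MCCCXXIII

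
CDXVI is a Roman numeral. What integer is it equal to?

CDXVI: CD=400, X=10, V=5, I=1
400 + 10 + 5 + 1 = 416

416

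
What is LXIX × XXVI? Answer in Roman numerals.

LXIX = 69
XXVI = 26
69 × 26 = 1794

MDCCXCIV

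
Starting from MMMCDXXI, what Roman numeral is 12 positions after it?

MMMCDXXI = 3421
3421 + 12 = 3433

MMMCDXXXIII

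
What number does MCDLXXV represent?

MCDLXXV: M=1000, CD=400, L=50, X=10, X=10, V=5
1000 + 400 + 50 + 10 + 10 + 5 = 1475

1475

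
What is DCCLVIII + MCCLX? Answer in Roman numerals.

DCCLVIII = 758
MCCLX = 1260
758 + 1260 = 2018

MMXVIII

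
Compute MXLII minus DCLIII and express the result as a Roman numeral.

MXLII = 1042
DCLIII = 653
1042 - 653 = 389

CCCLXXXIX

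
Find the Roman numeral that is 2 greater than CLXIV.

CLXIV = 164
164 + 2 = 166

CLXVI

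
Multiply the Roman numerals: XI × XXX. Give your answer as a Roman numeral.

XI = 11
XXX = 30
11 × 30 = 330

CCCXXX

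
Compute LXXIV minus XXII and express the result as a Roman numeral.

LXXIV = 74
XXII = 22
74 - 22 = 52

LII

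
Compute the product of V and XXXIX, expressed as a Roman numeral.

V = 5
XXXIX = 39
5 × 39 = 195

CXCV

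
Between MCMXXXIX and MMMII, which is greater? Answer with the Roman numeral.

MCMXXXIX = 1939
MMMII = 3002
3002 is larger

MMMII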